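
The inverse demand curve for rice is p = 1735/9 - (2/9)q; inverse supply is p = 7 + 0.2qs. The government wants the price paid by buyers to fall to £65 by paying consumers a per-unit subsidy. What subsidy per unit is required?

Required subsidy s = £57 per unit

At a buyer price of 65, quantity demanded is 867.5 − 4.5·65 = 575.
Sellers supply 575 only when they receive ps = 7 + 0.2·575 = 122.
s = ps − pb = 122 − 65 = 57.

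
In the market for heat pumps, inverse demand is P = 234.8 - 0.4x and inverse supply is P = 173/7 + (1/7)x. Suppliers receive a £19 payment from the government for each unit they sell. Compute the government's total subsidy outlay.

Pre-subsidy: 234.8 - 0.4x = 173/7 + (1/7)x gives x* = 387 and P* = 80.
With the subsidy, sellers receive Ps = Pb + 19 for each unit, where Pb is the price buyers pay.
On the curves, Pb = 234.8 - 0.4x and Ps = 173/7 + (1/7)x; the wedge Ps − Pb = 19 gives 173/7 + (1/7)x − (234.8 - 0.4x) = 19, so x' = 422.
Then Pb = 234.8 − 0.4·422 = 66 and Ps = 173/7 + (1/7)·422 = 85.
Government outlay = subsidy × quantity = 19 × 422 = 8018.

Government cost = £8018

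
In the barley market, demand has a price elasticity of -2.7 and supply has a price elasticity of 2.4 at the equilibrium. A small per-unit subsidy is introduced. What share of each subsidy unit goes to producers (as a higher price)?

Producer share = 9/17

For a small subsidy around the equilibrium, the benefit split depends on the relative slopes, which at a point are proportional to the elasticities.
Buyer share = εs/(εs + |εd|) = 2.4/(2.4 + 2.7) = 8/17; seller share = |εd|/(εs + |εd|) = 9/17.
So producers capture 9/17 of the subsidy.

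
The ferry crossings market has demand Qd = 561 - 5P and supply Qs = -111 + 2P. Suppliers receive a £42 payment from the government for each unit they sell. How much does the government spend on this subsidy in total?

Pre-subsidy: 561 - 5P = -111 + 2P gives P* = 96, Q* = 81.
With the subsidy, sellers receive Ps = Pb + 42 for each unit, where Pb is the price buyers pay.
Supply in terms of Pb becomes Qs = -111 + 2(Pb + 42) = -27 + 2Pb. Setting this equal to demand: 561 - 5Pb = -27 + 2Pb, so Pb = 84.
Sellers receive Ps = 84 + 42 = 126; Q' = 561 − 5·84 = 141.
Government outlay = subsidy × quantity = 42 × 141 = 5922.

Government cost = £5922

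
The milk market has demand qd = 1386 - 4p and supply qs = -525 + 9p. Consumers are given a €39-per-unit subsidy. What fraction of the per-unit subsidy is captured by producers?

Producer share = 4/13

Pre-subsidy: 1386 - 4p = -525 + 9p gives p* = 147, q* = 798.
With the rebate, buyers effectively pay pb = ps − 39, where ps is the price sellers receive.
Demand in terms of ps becomes qd = 1386 − 4(ps − 39) = 1542 - 4ps. Setting this equal to supply: 1542 - 4ps = -525 + 9ps, so ps = 159.
Buyers pay pb = 159 − 39 = 120; q' = -525 + 9·159 = 906.
Buyers' price falls by p* − pb = 147 − 120 = 27; sellers' price rises by ps − p* = 159 − 147 = 12.
So producers capture 12/39 = 4/13 of each unit of subsidy.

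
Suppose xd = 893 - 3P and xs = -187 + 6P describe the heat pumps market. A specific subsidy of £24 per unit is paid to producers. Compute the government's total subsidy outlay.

Government cost = £13944

Pre-subsidy: 893 - 3P = -187 + 6P gives P* = 120, x* = 533.
With the subsidy, sellers receive Ps = Pb + 24 for each unit, where Pb is the price buyers pay.
Supply in terms of Pb becomes xs = -187 + 6(Pb + 24) = -43 + 6Pb. Setting this equal to demand: 893 - 3Pb = -43 + 6Pb, so Pb = 104.
Sellers receive Ps = 104 + 24 = 128; x' = 893 − 3·104 = 581.
Government outlay = subsidy × quantity = 24 × 581 = 13944.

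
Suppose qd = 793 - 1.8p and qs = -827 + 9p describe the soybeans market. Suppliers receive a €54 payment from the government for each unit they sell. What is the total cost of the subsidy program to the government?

Pre-subsidy: 793 - 1.8p = -827 + 9p gives p* = 150, q* = 523.
With the subsidy, sellers receive ps = pb + 54 for each unit, where pb is the price buyers pay.
Supply in terms of pb becomes qs = -827 + 9(pb + 54) = -341 + 9pb. Setting this equal to demand: 793 - 1.8pb = -341 + 9pb, so pb = 105.
Sellers receive ps = 105 + 54 = 159; q' = 793 − 1.8·105 = 604.
Government outlay = subsidy × quantity = 54 × 604 = 32616.

Government cost = €32616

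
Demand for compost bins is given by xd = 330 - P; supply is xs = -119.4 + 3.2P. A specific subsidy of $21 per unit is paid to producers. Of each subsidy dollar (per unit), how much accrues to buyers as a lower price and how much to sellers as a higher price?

Pre-subsidy: 330 - P = -119.4 + 3.2P gives P* = 107, x* = 223.
With the subsidy, sellers receive Ps = Pb + 21 for each unit, where Pb is the price buyers pay.
Supply in terms of Pb becomes xs = -119.4 + 3.2(Pb + 21) = -52.2 + 3.2Pb. Setting this equal to demand: 330 - Pb = -52.2 + 3.2Pb, so Pb = 91.
Sellers receive Ps = 91 + 21 = 112; x' = 330 − 1·91 = 239.
Buyers' price falls by P* − Pb = 107 − 91 = 16; sellers' price rises by Ps − P* = 112 − 107 = 5.

Buyers gain $16 per unit; sellers gain $5 per unit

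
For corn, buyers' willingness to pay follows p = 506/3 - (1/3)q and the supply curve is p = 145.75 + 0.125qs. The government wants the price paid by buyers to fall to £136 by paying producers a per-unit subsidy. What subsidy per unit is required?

Required subsidy s = £22 per unit

At a buyer price of 136, quantity demanded is 506 − 3·136 = 98.
Sellers supply 98 only when they receive ps = 145.75 + 0.125·98 = 158.
s = ps − pb = 158 − 136 = 22.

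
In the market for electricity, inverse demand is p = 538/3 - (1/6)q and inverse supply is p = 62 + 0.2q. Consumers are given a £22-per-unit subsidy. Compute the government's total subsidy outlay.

Government cost = £8360

Pre-subsidy: 538/3 - (1/6)q = 62 + 0.2q gives q* = 320 and p* = 126.
With the rebate, buyers effectively pay pb = ps − 22, where ps is the price sellers receive.
On the curves, pb = 538/3 - (1/6)q and ps = 62 + 0.2q; the wedge ps − pb = 22 gives 62 + 0.2q − (538/3 - (1/6)q) = 22, so q' = 380.
Then pb = 538/3 − (1/6)·380 = 116 and ps = 62 + 0.2·380 = 138.
Government outlay = subsidy × quantity = 22 × 380 = 8360.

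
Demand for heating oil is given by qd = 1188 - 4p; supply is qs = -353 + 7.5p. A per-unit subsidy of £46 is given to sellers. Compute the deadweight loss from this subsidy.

Pre-subsidy: 1188 - 4p = -353 + 7.5p gives p* = 134, q* = 652.
With the subsidy, sellers receive ps = pb + 46 for each unit, where pb is the price buyers pay.
Supply in terms of pb becomes qs = -353 + 7.5(pb + 46) = -8 + 7.5pb. Setting this equal to demand: 1188 - 4pb = -8 + 7.5pb, so pb = 104.
Sellers receive ps = 104 + 46 = 150; q' = 1188 − 4·104 = 772.
The subsidy expands output by 772 − 652 = 120 past the efficient level; on those units the gap between marginal cost and willingness to pay runs from 0 up to 46.
DWL = ½ × 46 × 120 = 2760.

Deadweight loss = £2760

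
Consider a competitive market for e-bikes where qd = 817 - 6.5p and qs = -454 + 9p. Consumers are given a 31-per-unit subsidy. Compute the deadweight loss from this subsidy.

Deadweight loss = 1813.5

Pre-subsidy: 817 - 6.5p = -454 + 9p gives p* = 82, q* = 284.
With the rebate, buyers effectively pay pb = ps − 31, where ps is the price sellers receive.
Demand in terms of ps becomes qd = 817 − 6.5(ps − 31) = 1018.5 - 6.5ps. Setting this equal to supply: 1018.5 - 6.5ps = -454 + 9ps, so ps = 95.
Buyers pay pb = 95 − 31 = 64; q' = -454 + 9·95 = 401.
The subsidy expands output by 401 − 284 = 117 past the efficient level; on those units the gap between marginal cost and willingness to pay runs from 0 up to 31.
DWL = ½ × 31 × 117 = 1813.5.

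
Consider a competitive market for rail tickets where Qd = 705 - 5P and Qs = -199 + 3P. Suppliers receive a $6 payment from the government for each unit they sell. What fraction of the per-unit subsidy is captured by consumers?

Pre-subsidy: 705 - 5P = -199 + 3P gives P* = 113, Q* = 140.
With the subsidy, sellers receive Ps = Pb + 6 for each unit, where Pb is the price buyers pay.
Supply in terms of Pb becomes Qs = -199 + 3(Pb + 6) = -181 + 3Pb. Setting this equal to demand: 705 - 5Pb = -181 + 3Pb, so Pb = 110.75.
Sellers receive Ps = 110.75 + 6 = 116.75; Q' = 705 − 5·110.75 = 151.25.
Buyers' price falls by P* − Pb = 113 − 110.75 = 2.25; sellers' price rises by Ps − P* = 116.75 − 113 = 3.75.
So consumers capture 2.25/6 = 0.375 of each unit of subsidy.

Consumer share = 0.375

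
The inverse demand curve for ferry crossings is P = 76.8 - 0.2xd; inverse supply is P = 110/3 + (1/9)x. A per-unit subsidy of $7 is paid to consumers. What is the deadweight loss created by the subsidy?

Deadweight loss = $78.75

Pre-subsidy: 76.8 - 0.2x = 110/3 + (1/9)x gives x* = 129 and P* = 51.
With the rebate, buyers effectively pay Pb = Ps − 7, where Ps is the price sellers receive.
On the curves, Pb = 76.8 - 0.2x and Ps = 110/3 + (1/9)x; the wedge Ps − Pb = 7 gives 110/3 + (1/9)x − (76.8 - 0.2x) = 7, so x' = 151.5.
Then Pb = 76.8 − 0.2·151.5 = 46.5 and Ps = 110/3 + (1/9)·151.5 = 53.5.
The subsidy expands output by 151.5 − 129 = 22.5 past the efficient level; on those units the gap between marginal cost and willingness to pay runs from 0 up to 7.
DWL = ½ × 7 × 22.5 = 78.75.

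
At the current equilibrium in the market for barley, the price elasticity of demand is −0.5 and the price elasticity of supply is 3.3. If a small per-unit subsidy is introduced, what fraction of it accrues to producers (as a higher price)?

Producer share = 5/38

For a small subsidy around the equilibrium, the benefit split depends on the relative slopes, which at a point are proportional to the elasticities.
Buyer share = εs/(εs + |εd|) = 3.3/(3.3 + 0.5) = 33/38; seller share = |εd|/(εs + |εd|) = 5/38.
So producers capture 5/38 of the subsidy.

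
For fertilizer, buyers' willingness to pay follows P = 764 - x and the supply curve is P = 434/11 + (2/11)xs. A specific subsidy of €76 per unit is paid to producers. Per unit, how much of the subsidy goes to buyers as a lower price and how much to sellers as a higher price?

Pre-subsidy: 764 - x = 434/11 + (2/11)x gives x* = 7970/13 and P* = 1962/13.
With the subsidy, sellers receive Ps = Pb + 76 for each unit, where Pb is the price buyers pay.
On the curves, Pb = 764 - x and Ps = 434/11 + (2/11)x; the wedge Ps − Pb = 76 gives 434/11 + (2/11)x − (764 - x) = 76, so x' = 8806/13.
Then Pb = 764 − 1·(8806/13) = 1126/13 and Ps = 434/11 + (2/11)·(8806/13) = 2114/13.
Buyers' price falls by P* − Pb = 1962/13 − 1126/13 = 836/13; sellers' price rises by Ps − P* = 2114/13 − 1962/13 = 152/13.

Buyers gain 836/13 per unit; sellers gain 152/13 per unit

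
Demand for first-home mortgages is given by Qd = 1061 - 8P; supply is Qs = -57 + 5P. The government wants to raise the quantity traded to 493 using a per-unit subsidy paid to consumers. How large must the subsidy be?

At Q = 493, invert demand for the buyer price: Pb = (1061 − 493)/8 = 71; invert supply for the seller price: Ps = (493 − (-57))/5 = 110.
The subsidy must fill the gap: s = Ps − Pb = 110 − 71 = 39.

Required subsidy s = 39 per unit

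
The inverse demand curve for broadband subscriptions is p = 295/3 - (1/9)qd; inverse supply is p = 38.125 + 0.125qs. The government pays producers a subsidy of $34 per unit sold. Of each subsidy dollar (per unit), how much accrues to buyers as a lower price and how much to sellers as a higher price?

Pre-subsidy: 295/3 - (1/9)q = 38.125 + 0.125q gives q* = 255 and p* = 70.
With the subsidy, sellers receive ps = pb + 34 for each unit, where pb is the price buyers pay.
On the curves, pb = 295/3 - (1/9)q and ps = 38.125 + 0.125q; the wedge ps − pb = 34 gives 38.125 + 0.125q − (295/3 - (1/9)q) = 34, so q' = 399.
Then pb = 295/3 − (1/9)·399 = 54 and ps = 38.125 + 0.125·399 = 88.
Buyers' price falls by p* − pb = 70 − 54 = 16; sellers' price rises by ps − p* = 88 − 70 = 18.

Buyers gain $16 per unit; sellers gain $18 per unit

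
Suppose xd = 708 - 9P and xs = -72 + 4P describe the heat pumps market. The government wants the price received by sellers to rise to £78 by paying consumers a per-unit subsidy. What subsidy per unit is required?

At a seller price of 78, quantity supplied is -72 + 4·78 = 240.
Buyers absorb 240 only when they pay Pb with 708 − 9·Pb = 240, i.e. Pb = 52.
s = Ps − Pb = 78 − 52 = 26.

Required subsidy s = £26 per unit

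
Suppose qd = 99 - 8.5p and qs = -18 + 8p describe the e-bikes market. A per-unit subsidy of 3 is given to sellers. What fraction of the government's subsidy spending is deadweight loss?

Pre-subsidy: 99 - 8.5p = -18 + 8p gives p* = 78/11, q* = 426/11.
With the subsidy, sellers receive ps = pb + 3 for each unit, where pb is the price buyers pay.
Supply in terms of pb becomes qs = -18 + 8(pb + 3) = 6 + 8pb. Setting this equal to demand: 99 - 8.5pb = 6 + 8pb, so pb = 62/11.
Sellers receive ps = 62/11 + 3 = 95/11; q' = 99 − 8.5·(62/11) = 562/11.
ΔCS = ½(426/11 + 562/11)(78/11 − 62/11) = 7904/121; ΔPS = ½(426/11 + 562/11)(95/11 − 78/11) = 8398/121.
Government spending = 3 × 562/11 = 1686/11.
DWL = ½ × 3 × (562/11 − 426/11) = 204/11; fraction = (204/11) / (1686/11) = 34/281.

DWL / government spending = 34/281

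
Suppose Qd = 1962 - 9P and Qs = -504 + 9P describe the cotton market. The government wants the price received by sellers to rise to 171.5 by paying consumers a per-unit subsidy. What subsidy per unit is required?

At a seller price of 171.5, quantity supplied is -504 + 9·171.5 = 1039.5.
Buyers absorb 1039.5 only when they pay Pb with 1962 − 9·Pb = 1039.5, i.e. Pb = 102.5.
s = Ps − Pb = 171.5 − 102.5 = 69.

Required subsidy s = 69 per unit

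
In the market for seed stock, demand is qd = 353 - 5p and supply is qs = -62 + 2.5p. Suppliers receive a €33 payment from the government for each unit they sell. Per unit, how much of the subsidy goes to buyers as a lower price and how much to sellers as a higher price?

Pre-subsidy: 353 - 5p = -62 + 2.5p gives p* = 166/3, q* = 229/3.
With the subsidy, sellers receive ps = pb + 33 for each unit, where pb is the price buyers pay.
Supply in terms of pb becomes qs = -62 + 2.5(pb + 33) = 20.5 + 2.5pb. Setting this equal to demand: 353 - 5pb = 20.5 + 2.5pb, so pb = 133/3.
Sellers receive ps = 133/3 + 33 = 232/3; q' = 353 − 5·(133/3) = 394/3.
Buyers' price falls by p* − pb = 166/3 − 133/3 = 11; sellers' price rises by ps − p* = 232/3 − 166/3 = 22.

Buyers gain €11 per unit; sellers gain €22 per unit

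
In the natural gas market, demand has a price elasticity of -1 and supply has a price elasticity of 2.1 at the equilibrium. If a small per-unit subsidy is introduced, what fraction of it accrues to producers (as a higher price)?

Producer share = 10/31

For a small subsidy around the equilibrium, the benefit split depends on the relative slopes, which at a point are proportional to the elasticities.
Buyer share = εs/(εs + |εd|) = 2.1/(2.1 + 1) = 21/31; seller share = |εd|/(εs + |εd|) = 10/31.
So producers capture 10/31 of the subsidy.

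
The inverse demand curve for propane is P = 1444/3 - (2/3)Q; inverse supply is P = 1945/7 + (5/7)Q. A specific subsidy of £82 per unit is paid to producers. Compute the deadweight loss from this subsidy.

Deadweight loss = 70602/29

Pre-subsidy: 1444/3 - (2/3)Q = 1945/7 + (5/7)Q gives Q* = 4273/29 and P* = 11110/29.
With the subsidy, sellers receive Ps = Pb + 82 for each unit, where Pb is the price buyers pay.
On the curves, Pb = 1444/3 - (2/3)Q and Ps = 1945/7 + (5/7)Q; the wedge Ps − Pb = 82 gives 1945/7 + (5/7)Q − (1444/3 - (2/3)Q) = 82, so Q' = 5995/29.
Then Pb = 1444/3 − (2/3)·(5995/29) = 9962/29 and Ps = 1945/7 + (5/7)·(5995/29) = 12340/29.
The subsidy expands output by 5995/29 − 4273/29 = 1722/29 past the efficient level; on those units the gap between marginal cost and willingness to pay runs from 0 up to 82.
DWL = ½ × 82 × 1722/29 = 70602/29.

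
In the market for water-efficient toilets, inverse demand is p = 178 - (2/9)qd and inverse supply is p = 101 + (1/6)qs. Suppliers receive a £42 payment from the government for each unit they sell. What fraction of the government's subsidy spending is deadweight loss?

DWL / government spending = 3/17

Pre-subsidy: 178 - (2/9)q = 101 + (1/6)q gives q* = 198 and p* = 134.
With the subsidy, sellers receive ps = pb + 42 for each unit, where pb is the price buyers pay.
On the curves, pb = 178 - (2/9)q and ps = 101 + (1/6)q; the wedge ps − pb = 42 gives 101 + (1/6)q − (178 - (2/9)q) = 42, so q' = 306.
Then pb = 178 − (2/9)·306 = 110 and ps = 101 + (1/6)·306 = 152.
ΔCS = ½(198 + 306)(134 − 110) = 6048; ΔPS = ½(198 + 306)(152 − 134) = 4536.
Government spending = 42 × 306 = 12852.
DWL = ½ × 42 × (306 − 198) = 2268; fraction = 2268 / 12852 = 3/17.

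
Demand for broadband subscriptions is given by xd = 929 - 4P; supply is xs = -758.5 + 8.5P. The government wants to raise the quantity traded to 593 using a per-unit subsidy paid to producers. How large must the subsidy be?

At x = 593, invert demand for the buyer price: Pb = (929 − 593)/4 = 84; invert supply for the seller price: Ps = (593 − (-758.5))/8.5 = 159.
The subsidy must fill the gap: s = Ps − Pb = 159 − 84 = 75.

Required subsidy s = 75 per unit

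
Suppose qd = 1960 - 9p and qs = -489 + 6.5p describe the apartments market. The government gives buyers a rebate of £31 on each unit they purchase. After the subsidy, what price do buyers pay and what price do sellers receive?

Buyers pay £145; sellers receive £176

Pre-subsidy: 1960 - 9p = -489 + 6.5p gives p* = 158, q* = 538.
With the rebate, buyers effectively pay pb = ps − 31, where ps is the price sellers receive.
Demand in terms of ps becomes qd = 1960 − 9(ps − 31) = 2239 - 9ps. Setting this equal to supply: 2239 - 9ps = -489 + 6.5ps, so ps = 176.
Buyers pay pb = 176 − 31 = 145; q' = -489 + 6.5·176 = 655.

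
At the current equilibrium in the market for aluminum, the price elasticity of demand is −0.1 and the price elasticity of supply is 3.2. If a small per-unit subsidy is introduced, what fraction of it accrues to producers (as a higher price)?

Producer share = 1/33

For a small subsidy around the equilibrium, the benefit split depends on the relative slopes, which at a point are proportional to the elasticities.
Buyer share = εs/(εs + |εd|) = 3.2/(3.2 + 0.1) = 32/33; seller share = |εd|/(εs + |εd|) = 1/33.
So producers capture 1/33 of the subsidy.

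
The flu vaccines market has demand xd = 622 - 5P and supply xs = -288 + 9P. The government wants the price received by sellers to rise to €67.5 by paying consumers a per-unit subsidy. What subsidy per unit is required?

Required subsidy s = €7 per unit

At a seller price of 67.5, quantity supplied is -288 + 9·67.5 = 319.5.
Buyers absorb 319.5 only when they pay Pb with 622 − 5·Pb = 319.5, i.e. Pb = 60.5.
s = Ps − Pb = 67.5 − 60.5 = 7.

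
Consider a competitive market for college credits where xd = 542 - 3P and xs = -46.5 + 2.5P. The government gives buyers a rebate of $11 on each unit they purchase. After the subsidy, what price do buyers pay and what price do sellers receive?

Buyers pay $102; sellers receive $113

Pre-subsidy: 542 - 3P = -46.5 + 2.5P gives P* = 107, x* = 221.
With the rebate, buyers effectively pay Pb = Ps − 11, where Ps is the price sellers receive.
Demand in terms of Ps becomes xd = 542 − 3(Ps − 11) = 575 - 3Ps. Setting this equal to supply: 575 - 3Ps = -46.5 + 2.5Ps, so Ps = 113.
Buyers pay Pb = 113 − 11 = 102; x' = -46.5 + 2.5·113 = 236.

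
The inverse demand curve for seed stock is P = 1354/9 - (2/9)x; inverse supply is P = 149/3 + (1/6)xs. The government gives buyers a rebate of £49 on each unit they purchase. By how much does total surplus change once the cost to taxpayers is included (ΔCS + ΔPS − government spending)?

Pre-subsidy: 1354/9 - (2/9)x = 149/3 + (1/6)x gives x* = 1814/7 and P* = 650/7.
With the rebate, buyers effectively pay Pb = Ps − 49, where Ps is the price sellers receive.
On the curves, Pb = 1354/9 - (2/9)x and Ps = 149/3 + (1/6)x; the wedge Ps − Pb = 49 gives 149/3 + (1/6)x − (1354/9 - (2/9)x) = 49, so x' = 2696/7.
Then Pb = 1354/9 − (2/9)·(2696/7) = 454/7 and Ps = 149/3 + (1/6)·(2696/7) = 797/7.
ΔCS = ½(1814/7 + 2696/7)(650/7 − 454/7) = 9020; ΔPS = ½(1814/7 + 2696/7)(797/7 − 650/7) = 6765.
Government spending = 49 × 2696/7 = 18872.
Net change = 9020 + 6765 − 18872 = -3087. The loss equals the DWL triangle ½·49·126.

Net change in total surplus = -£3087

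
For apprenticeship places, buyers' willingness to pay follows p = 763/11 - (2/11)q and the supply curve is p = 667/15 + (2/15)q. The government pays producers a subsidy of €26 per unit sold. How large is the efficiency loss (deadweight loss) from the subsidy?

Pre-subsidy: 763/11 - (2/11)q = 667/15 + (2/15)q gives q* = 79 and p* = 55.
With the subsidy, sellers receive ps = pb + 26 for each unit, where pb is the price buyers pay.
On the curves, pb = 763/11 - (2/11)q and ps = 667/15 + (2/15)q; the wedge ps − pb = 26 gives 667/15 + (2/15)q − (763/11 - (2/11)q) = 26, so q' = 161.5.
Then pb = 763/11 − (2/11)·161.5 = 40 and ps = 667/15 + (2/15)·161.5 = 66.
The subsidy expands output by 161.5 − 79 = 82.5 past the efficient level; on those units the gap between marginal cost and willingness to pay runs from 0 up to 26.
DWL = ½ × 26 × 82.5 = 1072.5.

Deadweight loss = €1072.5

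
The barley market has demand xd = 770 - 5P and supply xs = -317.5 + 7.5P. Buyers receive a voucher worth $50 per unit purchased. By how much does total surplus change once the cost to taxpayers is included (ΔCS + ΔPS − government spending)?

Pre-subsidy: 770 - 5P = -317.5 + 7.5P gives P* = 87, x* = 335.
With the rebate, buyers effectively pay Pb = Ps − 50, where Ps is the price sellers receive.
Demand in terms of Ps becomes xd = 770 − 5(Ps − 50) = 1020 - 5Ps. Setting this equal to supply: 1020 - 5Ps = -317.5 + 7.5Ps, so Ps = 107.
Buyers pay Pb = 107 − 50 = 57; x' = -317.5 + 7.5·107 = 485.
ΔCS = ½(335 + 485)(87 − 57) = 12300; ΔPS = ½(335 + 485)(107 − 87) = 8200.
Government spending = 50 × 485 = 24250.
Net change = 12300 + 8200 − 24250 = -3750. The loss equals the DWL triangle ½·50·150.

Net change in total surplus = -$3750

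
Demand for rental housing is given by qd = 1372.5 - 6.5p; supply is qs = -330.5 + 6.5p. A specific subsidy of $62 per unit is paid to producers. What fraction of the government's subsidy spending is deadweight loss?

Pre-subsidy: 1372.5 - 6.5p = -330.5 + 6.5p gives p* = 131, q* = 521.
With the subsidy, sellers receive ps = pb + 62 for each unit, where pb is the price buyers pay.
Supply in terms of pb becomes qs = -330.5 + 6.5(pb + 62) = 72.5 + 6.5pb. Setting this equal to demand: 1372.5 - 6.5pb = 72.5 + 6.5pb, so pb = 100.
Sellers receive ps = 100 + 62 = 162; q' = 1372.5 − 6.5·100 = 722.5.
ΔCS = ½(521 + 722.5)(131 − 100) = 19274.25; ΔPS = ½(521 + 722.5)(162 − 131) = 19274.25.
Government spending = 62 × 722.5 = 44795.
DWL = ½ × 62 × (722.5 − 521) = 6246.5; fraction = 6246.5 / 44795 = 403/2890.

DWL / government spending = 403/2890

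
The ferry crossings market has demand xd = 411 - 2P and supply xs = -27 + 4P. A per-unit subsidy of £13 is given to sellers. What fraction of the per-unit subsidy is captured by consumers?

Consumer share = 2/3

Pre-subsidy: 411 - 2P = -27 + 4P gives P* = 73, x* = 265.
With the subsidy, sellers receive Ps = Pb + 13 for each unit, where Pb is the price buyers pay.
Supply in terms of Pb becomes xs = -27 + 4(Pb + 13) = 25 + 4Pb. Setting this equal to demand: 411 - 2Pb = 25 + 4Pb, so Pb = 193/3.
Sellers receive Ps = 193/3 + 13 = 232/3; x' = 411 − 2·(193/3) = 847/3.
Buyers' price falls by P* − Pb = 73 − 193/3 = 26/3; sellers' price rises by Ps − P* = 232/3 − 73 = 13/3.
So consumers capture (26/3)/13 = 2/3 of each unit of subsidy.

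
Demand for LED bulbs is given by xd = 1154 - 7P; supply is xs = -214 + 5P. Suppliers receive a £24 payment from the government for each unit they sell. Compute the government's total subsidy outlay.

Government cost = £10224

Pre-subsidy: 1154 - 7P = -214 + 5P gives P* = 114, x* = 356.
With the subsidy, sellers receive Ps = Pb + 24 for each unit, where Pb is the price buyers pay.
Supply in terms of Pb becomes xs = -214 + 5(Pb + 24) = -94 + 5Pb. Setting this equal to demand: 1154 - 7Pb = -94 + 5Pb, so Pb = 104.
Sellers receive Ps = 104 + 24 = 128; x' = 1154 − 7·104 = 426.
Government outlay = subsidy × quantity = 24 × 426 = 10224.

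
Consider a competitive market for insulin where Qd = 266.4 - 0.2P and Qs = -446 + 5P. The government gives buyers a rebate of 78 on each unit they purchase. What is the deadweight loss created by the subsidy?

Deadweight loss = 585

Pre-subsidy: 266.4 - 0.2P = -446 + 5P gives P* = 137, Q* = 239.
With the rebate, buyers effectively pay Pb = Ps − 78, where Ps is the price sellers receive.
Demand in terms of Ps becomes Qd = 266.4 − 0.2(Ps − 78) = 282 - 0.2Ps. Setting this equal to supply: 282 - 0.2Ps = -446 + 5Ps, so Ps = 140.
Buyers pay Pb = 140 − 78 = 62; Q' = -446 + 5·140 = 254.
The subsidy expands output by 254 − 239 = 15 past the efficient level; on those units the gap between marginal cost and willingness to pay runs from 0 up to 78.
DWL = ½ × 78 × 15 = 585.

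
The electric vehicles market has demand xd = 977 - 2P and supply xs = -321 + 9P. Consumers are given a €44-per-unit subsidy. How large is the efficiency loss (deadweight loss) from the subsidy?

Deadweight loss = €1584

Pre-subsidy: 977 - 2P = -321 + 9P gives P* = 118, x* = 741.
With the rebate, buyers effectively pay Pb = Ps − 44, where Ps is the price sellers receive.
Demand in terms of Ps becomes xd = 977 − 2(Ps − 44) = 1065 - 2Ps. Setting this equal to supply: 1065 - 2Ps = -321 + 9Ps, so Ps = 126.
Buyers pay Pb = 126 − 44 = 82; x' = -321 + 9·126 = 813.
The subsidy expands output by 813 − 741 = 72 past the efficient level; on those units the gap between marginal cost and willingness to pay runs from 0 up to 44.
DWL = ½ × 44 × 72 = 1584.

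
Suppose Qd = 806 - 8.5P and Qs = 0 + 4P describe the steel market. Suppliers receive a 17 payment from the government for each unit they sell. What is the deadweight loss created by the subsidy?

Deadweight loss = 393.04

Pre-subsidy: 806 - 8.5P = 0 + 4P gives P* = 64.48, Q* = 257.92.
With the subsidy, sellers receive Ps = Pb + 17 for each unit, where Pb is the price buyers pay.
Supply in terms of Pb becomes Qs = 0 + 4(Pb + 17) = 68 + 4Pb. Setting this equal to demand: 806 - 8.5Pb = 68 + 4Pb, so Pb = 59.04.
Sellers receive Ps = 59.04 + 17 = 76.04; Q' = 806 − 8.5·59.04 = 304.16.
The subsidy expands output by 304.16 − 257.92 = 46.24 past the efficient level; on those units the gap between marginal cost and willingness to pay runs from 0 up to 17.
DWL = ½ × 17 × 46.24 = 393.04.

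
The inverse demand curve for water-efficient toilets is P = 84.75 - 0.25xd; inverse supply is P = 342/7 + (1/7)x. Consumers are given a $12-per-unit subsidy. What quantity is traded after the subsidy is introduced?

x' = 1341/11

Pre-subsidy: 84.75 - 0.25x = 342/7 + (1/7)x gives x* = 1005/11 and P* = 681/11.
With the rebate, buyers effectively pay Pb = Ps − 12, where Ps is the price sellers receive.
On the curves, Pb = 84.75 - 0.25x and Ps = 342/7 + (1/7)x; the wedge Ps − Pb = 12 gives 342/7 + (1/7)x − (84.75 - 0.25x) = 12, so x' = 1341/11.
Then Pb = 84.75 − 0.25·(1341/11) = 597/11 and Ps = 342/7 + (1/7)·(1341/11) = 729/11.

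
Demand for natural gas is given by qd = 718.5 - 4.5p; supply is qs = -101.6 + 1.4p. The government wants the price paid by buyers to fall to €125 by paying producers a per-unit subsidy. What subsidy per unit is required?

At a buyer price of 125, quantity demanded is 718.5 − 4.5·125 = 156.
Sellers supply 156 only when they receive ps with -101.6 + 1.4·ps = 156, i.e. ps = 184.
s = ps − pb = 184 − 125 = 59.

Required subsidy s = €59 per unit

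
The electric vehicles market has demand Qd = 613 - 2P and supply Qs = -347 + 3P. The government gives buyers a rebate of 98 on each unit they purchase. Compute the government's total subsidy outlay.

Pre-subsidy: 613 - 2P = -347 + 3P gives P* = 192, Q* = 229.
With the rebate, buyers effectively pay Pb = Ps − 98, where Ps is the price sellers receive.
Demand in terms of Ps becomes Qd = 613 − 2(Ps − 98) = 809 - 2Ps. Setting this equal to supply: 809 - 2Ps = -347 + 3Ps, so Ps = 231.2.
Buyers pay Pb = 231.2 − 98 = 133.2; Q' = -347 + 3·231.2 = 346.6.
Government outlay = subsidy × quantity = 98 × 346.6 = 33966.8.

Government cost = 33966.8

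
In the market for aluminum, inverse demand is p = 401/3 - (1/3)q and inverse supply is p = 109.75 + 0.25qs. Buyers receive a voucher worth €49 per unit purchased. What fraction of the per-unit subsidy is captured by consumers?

Pre-subsidy: 401/3 - (1/3)q = 109.75 + 0.25q gives q* = 41 and p* = 120.
With the rebate, buyers effectively pay pb = ps − 49, where ps is the price sellers receive.
On the curves, pb = 401/3 - (1/3)q and ps = 109.75 + 0.25q; the wedge ps − pb = 49 gives 109.75 + 0.25q − (401/3 - (1/3)q) = 49, so q' = 125.
Then pb = 401/3 − (1/3)·125 = 92 and ps = 109.75 + 0.25·125 = 141.
Buyers' price falls by p* − pb = 120 − 92 = 28; sellers' price rises by ps − p* = 141 − 120 = 21.
So consumers capture 28/49 = 4/7 of each unit of subsidy.

Consumer share = 4/7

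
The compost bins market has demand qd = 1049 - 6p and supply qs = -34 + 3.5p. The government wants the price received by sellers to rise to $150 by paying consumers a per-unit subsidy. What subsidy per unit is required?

Required subsidy s = $57 per unit

At a seller price of 150, quantity supplied is -34 + 3.5·150 = 491.
Buyers absorb 491 only when they pay pb with 1049 − 6·pb = 491, i.e. pb = 93.
s = ps − pb = 150 − 93 = 57.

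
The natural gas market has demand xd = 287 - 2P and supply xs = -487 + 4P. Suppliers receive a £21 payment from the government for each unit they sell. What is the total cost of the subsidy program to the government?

Government cost = £1197

Pre-subsidy: 287 - 2P = -487 + 4P gives P* = 129, x* = 29.
With the subsidy, sellers receive Ps = Pb + 21 for each unit, where Pb is the price buyers pay.
Supply in terms of Pb becomes xs = -487 + 4(Pb + 21) = -403 + 4Pb. Setting this equal to demand: 287 - 2Pb = -403 + 4Pb, so Pb = 115.
Sellers receive Ps = 115 + 21 = 136; x' = 287 − 2·115 = 57.
Government outlay = subsidy × quantity = 21 × 57 = 1197.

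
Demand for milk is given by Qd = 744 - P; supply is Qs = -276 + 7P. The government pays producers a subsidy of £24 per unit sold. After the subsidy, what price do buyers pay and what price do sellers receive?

Pre-subsidy: 744 - P = -276 + 7P gives P* = 127.5, Q* = 616.5.
With the subsidy, sellers receive Ps = Pb + 24 for each unit, where Pb is the price buyers pay.
Supply in terms of Pb becomes Qs = -276 + 7(Pb + 24) = -108 + 7Pb. Setting this equal to demand: 744 - Pb = -108 + 7Pb, so Pb = 106.5.
Sellers receive Ps = 106.5 + 24 = 130.5; Q' = 744 − 1·106.5 = 637.5.

Buyers pay £106.5; sellers receive £130.5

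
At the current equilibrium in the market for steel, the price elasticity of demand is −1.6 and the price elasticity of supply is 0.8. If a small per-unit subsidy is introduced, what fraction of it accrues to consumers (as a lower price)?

For a small subsidy around the equilibrium, the benefit split depends on the relative slopes, which at a point are proportional to the elasticities.
Buyer share = εs/(εs + |εd|) = 0.8/(0.8 + 1.6) = 1/3; seller share = |εd|/(εs + |εd|) = 2/3.

Consumer share = 1/3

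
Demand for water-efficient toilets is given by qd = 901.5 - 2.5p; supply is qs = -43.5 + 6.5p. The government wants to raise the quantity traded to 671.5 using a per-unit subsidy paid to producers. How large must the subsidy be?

At q = 671.5, invert demand for the buyer price: pb = (901.5 − 671.5)/2.5 = 92; invert supply for the seller price: ps = (671.5 − (-43.5))/6.5 = 110.
The subsidy must fill the gap: s = ps − pb = 110 − 92 = 18.

Required subsidy s = 18 per unit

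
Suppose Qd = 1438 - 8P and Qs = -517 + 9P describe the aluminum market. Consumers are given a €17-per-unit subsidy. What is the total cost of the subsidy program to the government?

Pre-subsidy: 1438 - 8P = -517 + 9P gives P* = 115, Q* = 518.
With the rebate, buyers effectively pay Pb = Ps − 17, where Ps is the price sellers receive.
Demand in terms of Ps becomes Qd = 1438 − 8(Ps − 17) = 1574 - 8Ps. Setting this equal to supply: 1574 - 8Ps = -517 + 9Ps, so Ps = 123.
Buyers pay Pb = 123 − 17 = 106; Q' = -517 + 9·123 = 590.
Government outlay = subsidy × quantity = 17 × 590 = 10030.

Government cost = €10030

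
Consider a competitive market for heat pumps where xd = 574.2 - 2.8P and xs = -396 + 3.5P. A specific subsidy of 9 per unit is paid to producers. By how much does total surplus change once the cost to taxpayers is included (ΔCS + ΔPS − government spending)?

Net change in total surplus = -63

Pre-subsidy: 574.2 - 2.8P = -396 + 3.5P gives P* = 154, x* = 143.
With the subsidy, sellers receive Ps = Pb + 9 for each unit, where Pb is the price buyers pay.
Supply in terms of Pb becomes xs = -396 + 3.5(Pb + 9) = -364.5 + 3.5Pb. Setting this equal to demand: 574.2 - 2.8Pb = -364.5 + 3.5Pb, so Pb = 149.
Sellers receive Ps = 149 + 9 = 158; x' = 574.2 − 2.8·149 = 157.
ΔCS = ½(143 + 157)(154 − 149) = 750; ΔPS = ½(143 + 157)(158 − 154) = 600.
Government spending = 9 × 157 = 1413.
Net change = 750 + 600 − 1413 = -63. The loss equals the DWL triangle ½·9·14.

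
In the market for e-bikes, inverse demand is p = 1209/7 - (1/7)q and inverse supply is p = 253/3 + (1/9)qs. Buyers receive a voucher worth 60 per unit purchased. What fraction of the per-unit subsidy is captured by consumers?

Consumer share = 0.5625

Pre-subsidy: 1209/7 - (1/7)q = 253/3 + (1/9)q gives q* = 348 and p* = 123.
With the rebate, buyers effectively pay pb = ps − 60, where ps is the price sellers receive.
On the curves, pb = 1209/7 - (1/7)q and ps = 253/3 + (1/9)q; the wedge ps − pb = 60 gives 253/3 + (1/9)q − (1209/7 - (1/7)q) = 60, so q' = 584.25.
Then pb = 1209/7 − (1/7)·584.25 = 89.25 and ps = 253/3 + (1/9)·584.25 = 149.25.
Buyers' price falls by p* − pb = 123 − 89.25 = 33.75; sellers' price rises by ps − p* = 149.25 − 123 = 26.25.
So consumers capture 33.75/60 = 0.5625 of each unit of subsidy.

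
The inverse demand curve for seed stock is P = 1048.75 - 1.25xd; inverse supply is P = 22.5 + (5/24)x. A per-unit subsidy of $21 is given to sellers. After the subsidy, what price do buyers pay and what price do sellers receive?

Pre-subsidy: 1048.75 - 1.25x = 22.5 + (5/24)x gives x* = 4926/7 and P* = 4735/28.
With the subsidy, sellers receive Ps = Pb + 21 for each unit, where Pb is the price buyers pay.
On the curves, Pb = 1048.75 - 1.25x and Ps = 22.5 + (5/24)x; the wedge Ps − Pb = 21 gives 22.5 + (5/24)x − (1048.75 - 1.25x) = 21, so x' = 25134/35.
Then Pb = 1048.75 − 1.25·(25134/35) = 4231/28 and Ps = 22.5 + (5/24)·(25134/35) = 4819/28.

Buyers pay 4231/28; sellers receive 4819/28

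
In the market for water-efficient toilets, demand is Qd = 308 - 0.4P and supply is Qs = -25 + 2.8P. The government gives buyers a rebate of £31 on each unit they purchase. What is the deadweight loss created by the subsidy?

Pre-subsidy: 308 - 0.4P = -25 + 2.8P gives P* = 104.0625, Q* = 266.375.
With the rebate, buyers effectively pay Pb = Ps − 31, where Ps is the price sellers receive.
Demand in terms of Ps becomes Qd = 308 − 0.4(Ps − 31) = 320.4 - 0.4Ps. Setting this equal to supply: 320.4 - 0.4Ps = -25 + 2.8Ps, so Ps = 107.9375.
Buyers pay Pb = 107.9375 − 31 = 76.9375; Q' = -25 + 2.8·107.9375 = 277.225.
The subsidy expands output by 277.225 − 266.375 = 10.85 past the efficient level; on those units the gap between marginal cost and willingness to pay runs from 0 up to 31.
DWL = ½ × 31 × 10.85 = 168.175.

Deadweight loss = £168.175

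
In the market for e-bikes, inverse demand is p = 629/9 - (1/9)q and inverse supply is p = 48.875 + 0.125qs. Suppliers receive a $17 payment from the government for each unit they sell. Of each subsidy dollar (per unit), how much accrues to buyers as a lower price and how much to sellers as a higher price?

Buyers gain $8 per unit; sellers gain $9 per unit

Pre-subsidy: 629/9 - (1/9)q = 48.875 + 0.125q gives q* = 89 and p* = 60.
With the subsidy, sellers receive ps = pb + 17 for each unit, where pb is the price buyers pay.
On the curves, pb = 629/9 - (1/9)q and ps = 48.875 + 0.125q; the wedge ps − pb = 17 gives 48.875 + 0.125q − (629/9 - (1/9)q) = 17, so q' = 161.
Then pb = 629/9 − (1/9)·161 = 52 and ps = 48.875 + 0.125·161 = 69.
Buyers' price falls by p* − pb = 60 − 52 = 8; sellers' price rises by ps − p* = 69 − 60 = 9.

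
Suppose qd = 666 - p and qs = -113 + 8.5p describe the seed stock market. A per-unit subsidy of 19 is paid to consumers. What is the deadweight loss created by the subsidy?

Pre-subsidy: 666 - p = -113 + 8.5p gives p* = 82, q* = 584.
With the rebate, buyers effectively pay pb = ps − 19, where ps is the price sellers receive.
Demand in terms of ps becomes qd = 666 − 1(ps − 19) = 685 - ps. Setting this equal to supply: 685 - ps = -113 + 8.5ps, so ps = 84.
Buyers pay pb = 84 − 19 = 65; q' = -113 + 8.5·84 = 601.
The subsidy expands output by 601 − 584 = 17 past the efficient level; on those units the gap between marginal cost and willingness to pay runs from 0 up to 19.
DWL = ½ × 19 × 17 = 161.5.

Deadweight loss = 161.5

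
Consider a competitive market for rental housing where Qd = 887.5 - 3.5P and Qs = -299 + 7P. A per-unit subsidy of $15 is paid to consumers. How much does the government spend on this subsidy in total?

Government cost = $7905

Pre-subsidy: 887.5 - 3.5P = -299 + 7P gives P* = 113, Q* = 492.
With the rebate, buyers effectively pay Pb = Ps − 15, where Ps is the price sellers receive.
Demand in terms of Ps becomes Qd = 887.5 − 3.5(Ps − 15) = 940 - 3.5Ps. Setting this equal to supply: 940 - 3.5Ps = -299 + 7Ps, so Ps = 118.
Buyers pay Pb = 118 − 15 = 103; Q' = -299 + 7·118 = 527.
Government outlay = subsidy × quantity = 15 × 527 = 7905.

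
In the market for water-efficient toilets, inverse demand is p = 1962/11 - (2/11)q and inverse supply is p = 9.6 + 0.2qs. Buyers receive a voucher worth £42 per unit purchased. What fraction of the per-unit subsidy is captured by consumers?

Consumer share = 10/21

Pre-subsidy: 1962/11 - (2/11)q = 9.6 + 0.2q gives q* = 442 and p* = 98.
With the rebate, buyers effectively pay pb = ps − 42, where ps is the price sellers receive.
On the curves, pb = 1962/11 - (2/11)q and ps = 9.6 + 0.2q; the wedge ps − pb = 42 gives 9.6 + 0.2q − (1962/11 - (2/11)q) = 42, so q' = 552.
Then pb = 1962/11 − (2/11)·552 = 78 and ps = 9.6 + 0.2·552 = 120.
Buyers' price falls by p* − pb = 98 − 78 = 20; sellers' price rises by ps − p* = 120 − 98 = 22.
So consumers capture 20/42 = 10/21 of each unit of subsidy.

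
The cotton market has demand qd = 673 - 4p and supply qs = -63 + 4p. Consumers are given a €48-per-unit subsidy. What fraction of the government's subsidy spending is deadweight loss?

Pre-subsidy: 673 - 4p = -63 + 4p gives p* = 92, q* = 305.
With the rebate, buyers effectively pay pb = ps − 48, where ps is the price sellers receive.
Demand in terms of ps becomes qd = 673 − 4(ps − 48) = 865 - 4ps. Setting this equal to supply: 865 - 4ps = -63 + 4ps, so ps = 116.
Buyers pay pb = 116 − 48 = 68; q' = -63 + 4·116 = 401.
ΔCS = ½(305 + 401)(92 − 68) = 8472; ΔPS = ½(305 + 401)(116 − 92) = 8472.
Government spending = 48 × 401 = 19248.
DWL = ½ × 48 × (401 − 305) = 2304; fraction = 2304 / 19248 = 48/401.

DWL / government spending = 48/401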